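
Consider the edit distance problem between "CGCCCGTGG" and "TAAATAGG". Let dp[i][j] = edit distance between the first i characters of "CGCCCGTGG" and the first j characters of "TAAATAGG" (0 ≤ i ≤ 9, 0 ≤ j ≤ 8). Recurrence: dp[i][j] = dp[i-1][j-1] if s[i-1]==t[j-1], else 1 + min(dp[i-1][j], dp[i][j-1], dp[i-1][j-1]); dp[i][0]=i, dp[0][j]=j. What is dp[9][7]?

7

   ''  T  A  A  A  T  A  G  G
''  0  1  2  3  4  5  6  7  8
 C  1  1  2  3  4  5  6  7  8
 G  2  2  2  3  4  5  6  6  7
 C  3  3  3  3  4  5  6  7  7
 C  4  4  4  4  4  5  6  7  8
 C  5  5  5  5  5  5  6  7  8
 G  6  6  6  6  6  6  6  6  7
 T  7  6  7  7  7  6  7  7  7
 G  8  7  7  8  8  7  7  7  7
 G  9  8  8  8  9  8  8  7  7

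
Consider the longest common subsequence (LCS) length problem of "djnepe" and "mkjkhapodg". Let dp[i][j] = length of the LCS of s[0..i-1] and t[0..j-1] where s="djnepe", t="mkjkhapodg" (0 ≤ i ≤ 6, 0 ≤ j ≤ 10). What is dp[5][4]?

1

   ''  m  k  j  k  h  a  p  o  d  g
''  0  0  0  0  0  0  0  0  0  0  0
 d  0  0  0  0  0  0  0  0  0  1  1
 j  0  0  0  1  1  1  1  1  1  1  1
 n  0  0  0  1  1  1  1  1  1  1  1
 e  0  0  0  1  1  1  1  1  1  1  1
 p  0  0  0  1  1  1  1  2  2  2  2
 e  0  0  0  1  1  1  1  2  2  2  2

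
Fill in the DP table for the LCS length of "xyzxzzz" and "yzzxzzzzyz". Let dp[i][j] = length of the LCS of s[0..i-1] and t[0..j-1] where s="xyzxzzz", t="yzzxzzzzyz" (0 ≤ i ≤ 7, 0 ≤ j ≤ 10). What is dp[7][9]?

6

   ''  y  z  z  x  z  z  z  z  y  z
''  0  0  0  0  0  0  0  0  0  0  0
 x  0  0  0  0  1  1  1  1  1  1  1
 y  0  1  1  1  1  1  1  1  1  2  2
 z  0  1  2  2  2  2  2  2  2  2  3
 x  0  1  2  2  3  3  3  3  3  3  3
 z  0  1  2  3  3  4  4  4  4  4  4
 z  0  1  2  3  3  4  5  5  5  5  5
 z  0  1  2  3  3  4  5  6  6  6  6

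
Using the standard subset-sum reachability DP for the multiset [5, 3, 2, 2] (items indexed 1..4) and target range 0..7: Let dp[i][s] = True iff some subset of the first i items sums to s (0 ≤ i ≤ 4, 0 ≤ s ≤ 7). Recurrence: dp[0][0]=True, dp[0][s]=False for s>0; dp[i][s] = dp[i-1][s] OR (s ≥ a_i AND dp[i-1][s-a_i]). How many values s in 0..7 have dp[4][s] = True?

6

i\s   0   1   2   3   4   5   6   7
  0   T   F   F   F   F   F   F   F
  1   T   F   F   F   F   T   F   F
  2   T   F   F   T   F   T   F   F
  3   T   F   T   T   F   T   F   T
  4   T   F   T   T   T   T   F   T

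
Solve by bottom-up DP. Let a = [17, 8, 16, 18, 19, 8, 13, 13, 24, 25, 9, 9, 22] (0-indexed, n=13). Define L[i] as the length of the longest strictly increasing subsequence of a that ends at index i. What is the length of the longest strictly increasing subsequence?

   i    0    1    2    3    4    5    6    7    8    9   10   11   12
a[i]   17    8   16   18   19    8   13   13   24   25    9    9   22
L[i]    1    1    2    3    4    1    2    2    5    6    2    2    5

6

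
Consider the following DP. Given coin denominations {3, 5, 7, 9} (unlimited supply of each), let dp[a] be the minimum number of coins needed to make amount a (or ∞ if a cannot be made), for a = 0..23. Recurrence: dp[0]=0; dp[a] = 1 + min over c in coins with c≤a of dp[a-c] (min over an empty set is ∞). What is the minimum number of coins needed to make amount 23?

3

 a  0  1  2  3  4  5  6  7  8  9 10 11 12 13 14 15 16 17 18 19 20 21 22 23
dp  0  -  -  1  -  1  2  1  2  1  2  3  2  3  2  3  2  3  2  3  4  3  4  3
(- denotes ∞ / unreachable)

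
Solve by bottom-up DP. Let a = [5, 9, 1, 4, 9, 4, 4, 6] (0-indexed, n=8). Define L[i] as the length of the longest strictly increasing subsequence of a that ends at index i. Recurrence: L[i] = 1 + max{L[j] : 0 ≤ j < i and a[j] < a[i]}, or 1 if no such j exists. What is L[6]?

   i    0    1    2    3    4    5    6    7
a[i]    5    9    1    4    9    4    4    6
L[i]    1    2    1    2    3    2    2    3

2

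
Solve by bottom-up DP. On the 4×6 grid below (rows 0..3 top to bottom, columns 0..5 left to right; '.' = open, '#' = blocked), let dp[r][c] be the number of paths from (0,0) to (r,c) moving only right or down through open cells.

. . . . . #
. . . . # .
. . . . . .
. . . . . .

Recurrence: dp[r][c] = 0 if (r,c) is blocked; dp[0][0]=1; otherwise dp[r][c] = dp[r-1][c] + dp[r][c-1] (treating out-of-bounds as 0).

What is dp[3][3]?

r\c   0   1   2   3   4   5
  0   1   1   1   1   1   0
  1   1   2   3   4   0   0
  2   1   3   6  10  10  10
  3   1   4  10  20  30  40

20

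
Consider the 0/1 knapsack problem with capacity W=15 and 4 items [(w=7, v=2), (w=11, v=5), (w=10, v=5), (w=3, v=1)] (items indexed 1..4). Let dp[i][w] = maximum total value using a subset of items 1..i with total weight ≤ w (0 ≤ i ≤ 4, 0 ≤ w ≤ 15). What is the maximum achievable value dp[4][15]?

i\w   0   1   2   3   4   5   6   7   8   9  10  11  12  13  14  15
  0   0   0   0   0   0   0   0   0   0   0   0   0   0   0   0   0
  1   0   0   0   0   0   0   0   2   2   2   2   2   2   2   2   2
  2   0   0   0   0   0   0   0   2   2   2   2   5   5   5   5   5
  3   0   0   0   0   0   0   0   2   2   2   5   5   5   5   5   5
  4   0   0   0   1   1   1   1   2   2   2   5   5   5   6   6   6

6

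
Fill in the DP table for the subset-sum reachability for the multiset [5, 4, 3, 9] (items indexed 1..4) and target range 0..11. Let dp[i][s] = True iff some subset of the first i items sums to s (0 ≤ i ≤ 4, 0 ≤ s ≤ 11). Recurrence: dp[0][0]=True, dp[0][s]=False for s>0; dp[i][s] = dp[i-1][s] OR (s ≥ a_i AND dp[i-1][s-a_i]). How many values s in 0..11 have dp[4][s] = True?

7

i\s   0   1   2   3   4   5   6   7   8   9  10  11
  0   T   F   F   F   F   F   F   F   F   F   F   F
  1   T   F   F   F   F   T   F   F   F   F   F   F
  2   T   F   F   F   T   T   F   F   F   T   F   F
  3   T   F   F   T   T   T   F   T   T   T   F   F
  4   T   F   F   T   T   T   F   T   T   T   F   F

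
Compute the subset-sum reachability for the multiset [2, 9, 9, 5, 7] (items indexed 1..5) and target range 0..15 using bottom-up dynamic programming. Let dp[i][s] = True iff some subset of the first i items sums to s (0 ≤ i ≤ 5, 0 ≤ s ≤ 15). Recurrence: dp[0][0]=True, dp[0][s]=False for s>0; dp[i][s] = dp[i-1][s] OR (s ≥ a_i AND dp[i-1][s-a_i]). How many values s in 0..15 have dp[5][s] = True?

8

i\s   0   1   2   3   4   5   6   7   8   9  10  11  12  13  14  15
  0   T   F   F   F   F   F   F   F   F   F   F   F   F   F   F   F
  1   T   F   T   F   F   F   F   F   F   F   F   F   F   F   F   F
  2   T   F   T   F   F   F   F   F   F   T   F   T   F   F   F   F
  3   T   F   T   F   F   F   F   F   F   T   F   T   F   F   F   F
  4   T   F   T   F   F   T   F   T   F   T   F   T   F   F   T   F
  5   T   F   T   F   F   T   F   T   F   T   F   T   T   F   T   F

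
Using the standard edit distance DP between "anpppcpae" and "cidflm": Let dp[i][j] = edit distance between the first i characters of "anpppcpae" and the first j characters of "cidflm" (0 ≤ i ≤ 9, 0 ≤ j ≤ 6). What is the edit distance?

9

   ''  c  i  d  f  l  m
''  0  1  2  3  4  5  6
 a  1  1  2  3  4  5  6
 n  2  2  2  3  4  5  6
 p  3  3  3  3  4  5  6
 p  4  4  4  4  4  5  6
 p  5  5  5  5  5  5  6
 c  6  5  6  6  6  6  6
 p  7  6  6  7  7  7  7
 a  8  7  7  7  8  8  8
 e  9  8  8  8  8  9  9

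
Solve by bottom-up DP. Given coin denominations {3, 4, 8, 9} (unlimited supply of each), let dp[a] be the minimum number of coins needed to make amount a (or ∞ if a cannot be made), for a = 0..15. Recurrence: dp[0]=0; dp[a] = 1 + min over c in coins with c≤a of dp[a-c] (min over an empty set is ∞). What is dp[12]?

2

 a  0  1  2  3  4  5  6  7  8  9 10 11 12 13 14 15
dp  0  -  -  1  1  -  2  2  1  1  3  2  2  2  3  3
(- denotes ∞ / unreachable)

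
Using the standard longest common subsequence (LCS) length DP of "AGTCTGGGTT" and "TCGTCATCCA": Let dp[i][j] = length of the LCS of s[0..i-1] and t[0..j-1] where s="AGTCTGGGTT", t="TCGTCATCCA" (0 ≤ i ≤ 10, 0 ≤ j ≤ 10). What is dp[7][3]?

   ''  T  C  G  T  C  A  T  C  C  A
''  0  0  0  0  0  0  0  0  0  0  0
 A  0  0  0  0  0  0  1  1  1  1  1
 G  0  0  0  1  1  1  1  1  1  1  1
 T  0  1  1  1  2  2  2  2  2  2  2
 C  0  1  2  2  2  3  3  3  3  3  3
 T  0  1  2  2  3  3  3  4  4  4  4
 G  0  1  2  3  3  3  3  4  4  4  4
 G  0  1  2  3  3  3  3  4  4  4  4
 G  0  1  2  3  3  3  3  4  4  4  4
 T  0  1  2  3  4  4  4  4  4  4  4
 T  0  1  2  3  4  4  4  5  5  5  5

3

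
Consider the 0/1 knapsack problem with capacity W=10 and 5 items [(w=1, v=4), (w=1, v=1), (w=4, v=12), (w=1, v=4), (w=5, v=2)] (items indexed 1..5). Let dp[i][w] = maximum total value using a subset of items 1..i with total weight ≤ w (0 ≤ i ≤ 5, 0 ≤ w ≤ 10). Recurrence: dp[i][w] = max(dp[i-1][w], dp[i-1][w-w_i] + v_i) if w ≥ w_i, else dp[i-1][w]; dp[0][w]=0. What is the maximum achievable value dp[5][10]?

21

i\w   0   1   2   3   4   5   6   7   8   9  10
  0   0   0   0   0   0   0   0   0   0   0   0
  1   0   4   4   4   4   4   4   4   4   4   4
  2   0   4   5   5   5   5   5   5   5   5   5
  3   0   4   5   5  12  16  17  17  17  17  17
  4   0   4   8   9  12  16  20  21  21  21  21
  5   0   4   8   9  12  16  20  21  21  21  21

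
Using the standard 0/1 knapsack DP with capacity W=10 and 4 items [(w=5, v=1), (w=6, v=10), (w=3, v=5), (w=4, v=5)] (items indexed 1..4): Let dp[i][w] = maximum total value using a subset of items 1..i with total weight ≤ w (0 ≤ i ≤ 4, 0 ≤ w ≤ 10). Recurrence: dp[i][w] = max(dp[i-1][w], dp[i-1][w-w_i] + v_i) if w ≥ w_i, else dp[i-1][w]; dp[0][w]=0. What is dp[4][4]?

5

i\w   0   1   2   3   4   5   6   7   8   9  10
  0   0   0   0   0   0   0   0   0   0   0   0
  1   0   0   0   0   0   1   1   1   1   1   1
  2   0   0   0   0   0   1  10  10  10  10  10
  3   0   0   0   5   5   5  10  10  10  15  15
  4   0   0   0   5   5   5  10  10  10  15  15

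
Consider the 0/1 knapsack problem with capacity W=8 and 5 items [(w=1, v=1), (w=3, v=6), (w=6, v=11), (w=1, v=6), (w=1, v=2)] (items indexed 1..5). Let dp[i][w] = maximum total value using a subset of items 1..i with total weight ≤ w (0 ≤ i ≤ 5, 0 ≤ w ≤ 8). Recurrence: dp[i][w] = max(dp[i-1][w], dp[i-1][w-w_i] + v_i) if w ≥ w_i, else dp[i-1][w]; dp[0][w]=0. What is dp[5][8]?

19

i\w   0   1   2   3   4   5   6   7   8
  0   0   0   0   0   0   0   0   0   0
  1   0   1   1   1   1   1   1   1   1
  2   0   1   1   6   7   7   7   7   7
  3   0   1   1   6   7   7  11  12  12
  4   0   6   7   7  12  13  13  17  18
  5   0   6   8   9  12  14  15  17  19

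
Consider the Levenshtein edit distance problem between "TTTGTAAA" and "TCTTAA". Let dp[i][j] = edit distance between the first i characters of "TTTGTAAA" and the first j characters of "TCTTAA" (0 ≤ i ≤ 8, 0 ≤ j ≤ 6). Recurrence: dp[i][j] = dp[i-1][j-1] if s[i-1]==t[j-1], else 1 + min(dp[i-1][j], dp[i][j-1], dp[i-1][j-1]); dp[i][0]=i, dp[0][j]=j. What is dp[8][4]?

5

   ''  T  C  T  T  A  A
''  0  1  2  3  4  5  6
 T  1  0  1  2  3  4  5
 T  2  1  1  1  2  3  4
 T  3  2  2  1  1  2  3
 G  4  3  3  2  2  2  3
 T  5  4  4  3  2  3  3
 A  6  5  5  4  3  2  3
 A  7  6  6  5  4  3  2
 A  8  7  7  6  5  4  3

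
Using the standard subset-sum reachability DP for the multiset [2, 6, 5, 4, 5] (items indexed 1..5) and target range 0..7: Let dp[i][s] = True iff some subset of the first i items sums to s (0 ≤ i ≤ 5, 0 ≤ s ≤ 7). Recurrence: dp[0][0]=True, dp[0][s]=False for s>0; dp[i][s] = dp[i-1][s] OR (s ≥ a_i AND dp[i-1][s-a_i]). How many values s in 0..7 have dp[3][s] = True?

5

i\s   0   1   2   3   4   5   6   7
  0   T   F   F   F   F   F   F   F
  1   T   F   T   F   F   F   F   F
  2   T   F   T   F   F   F   T   F
  3   T   F   T   F   F   T   T   T
  4   T   F   T   F   T   T   T   T
  5   T   F   T   F   T   T   T   T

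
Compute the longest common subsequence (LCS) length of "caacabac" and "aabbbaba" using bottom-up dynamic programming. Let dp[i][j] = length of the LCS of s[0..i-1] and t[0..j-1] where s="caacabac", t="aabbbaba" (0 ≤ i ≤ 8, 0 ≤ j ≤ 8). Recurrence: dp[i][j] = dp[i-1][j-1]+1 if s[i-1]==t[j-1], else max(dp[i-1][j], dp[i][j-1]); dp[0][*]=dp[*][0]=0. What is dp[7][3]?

3

   ''  a  a  b  b  b  a  b  a
''  0  0  0  0  0  0  0  0  0
 c  0  0  0  0  0  0  0  0  0
 a  0  1  1  1  1  1  1  1  1
 a  0  1  2  2  2  2  2  2  2
 c  0  1  2  2  2  2  2  2  2
 a  0  1  2  2  2  2  3  3  3
 b  0  1  2  3  3  3  3  4  4
 a  0  1  2  3  3  3  4  4  5
 c  0  1  2  3  3  3  4  4  5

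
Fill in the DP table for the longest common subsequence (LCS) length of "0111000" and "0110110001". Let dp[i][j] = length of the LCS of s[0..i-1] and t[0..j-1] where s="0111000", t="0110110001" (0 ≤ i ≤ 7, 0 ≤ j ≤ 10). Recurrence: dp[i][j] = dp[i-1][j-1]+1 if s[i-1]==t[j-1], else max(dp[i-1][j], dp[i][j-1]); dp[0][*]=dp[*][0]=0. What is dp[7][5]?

   ''  0  1  1  0  1  1  0  0  0  1
''  0  0  0  0  0  0  0  0  0  0  0
 0  0  1  1  1  1  1  1  1  1  1  1
 1  0  1  2  2  2  2  2  2  2  2  2
 1  0  1  2  3  3  3  3  3  3  3  3
 1  0  1  2  3  3  4  4  4  4  4  4
 0  0  1  2  3  4  4  4  5  5  5  5
 0  0  1  2  3  4  4  4  5  6  6  6
 0  0  1  2  3  4  4  4  5  6  7  7

4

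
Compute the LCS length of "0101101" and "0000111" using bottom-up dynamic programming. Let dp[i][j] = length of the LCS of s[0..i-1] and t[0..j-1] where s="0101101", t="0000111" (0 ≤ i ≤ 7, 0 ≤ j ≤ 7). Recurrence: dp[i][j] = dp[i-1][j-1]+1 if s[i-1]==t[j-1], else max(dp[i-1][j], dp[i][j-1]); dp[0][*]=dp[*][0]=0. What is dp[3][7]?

2

   ''  0  0  0  0  1  1  1
''  0  0  0  0  0  0  0  0
 0  0  1  1  1  1  1  1  1
 1  0  1  1  1  1  2  2  2
 0  0  1  2  2  2  2  2  2
 1  0  1  2  2  2  3  3  3
 1  0  1  2  2  2  3  4  4
 0  0  1  2  3  3  3  4  4
 1  0  1  2  3  3  4  4  5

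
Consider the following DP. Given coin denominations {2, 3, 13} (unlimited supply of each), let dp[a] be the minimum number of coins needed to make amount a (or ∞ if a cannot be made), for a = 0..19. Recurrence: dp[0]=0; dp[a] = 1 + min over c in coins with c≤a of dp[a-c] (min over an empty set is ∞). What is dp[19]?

3

 a  0  1  2  3  4  5  6  7  8  9 10 11 12 13 14 15 16 17 18 19
dp  0  -  1  1  2  2  2  3  3  3  4  4  4  1  5  2  2  3  3  3
(- denotes ∞ / unreachable)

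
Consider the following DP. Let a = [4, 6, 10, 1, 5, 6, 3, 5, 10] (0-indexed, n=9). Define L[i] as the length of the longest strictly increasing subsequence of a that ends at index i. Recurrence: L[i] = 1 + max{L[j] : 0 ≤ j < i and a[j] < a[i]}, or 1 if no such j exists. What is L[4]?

   i    0    1    2    3    4    5    6    7    8
a[i]    4    6   10    1    5    6    3    5   10
L[i]    1    2    3    1    2    3    2    3    4

2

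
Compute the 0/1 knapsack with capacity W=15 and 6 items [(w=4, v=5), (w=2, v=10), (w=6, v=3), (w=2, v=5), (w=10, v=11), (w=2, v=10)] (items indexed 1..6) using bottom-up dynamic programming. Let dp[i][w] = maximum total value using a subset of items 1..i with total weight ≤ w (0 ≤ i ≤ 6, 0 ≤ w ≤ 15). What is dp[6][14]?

i\w   0   1   2   3   4   5   6   7   8   9  10  11  12  13  14  15
  0   0   0   0   0   0   0   0   0   0   0   0   0   0   0   0   0
  1   0   0   0   0   5   5   5   5   5   5   5   5   5   5   5   5
  2   0   0  10  10  10  10  15  15  15  15  15  15  15  15  15  15
  3   0   0  10  10  10  10  15  15  15  15  15  15  18  18  18  18
  4   0   0  10  10  15  15  15  15  20  20  20  20  20  20  23  23
  5   0   0  10  10  15  15  15  15  20  20  20  20  21  21  26  26
  6   0   0  10  10  20  20  25  25  25  25  30  30  30  30  31  31

31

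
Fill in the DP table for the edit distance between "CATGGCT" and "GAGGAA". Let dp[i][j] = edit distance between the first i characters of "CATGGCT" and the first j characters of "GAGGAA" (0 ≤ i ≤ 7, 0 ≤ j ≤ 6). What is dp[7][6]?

4

   ''  G  A  G  G  A  A
''  0  1  2  3  4  5  6
 C  1  1  2  3  4  5  6
 A  2  2  1  2  3  4  5
 T  3  3  2  2  3  4  5
 G  4  3  3  2  2  3  4
 G  5  4  4  3  2  3  4
 C  6  5  5  4  3  3  4
 T  7  6  6  5  4  4  4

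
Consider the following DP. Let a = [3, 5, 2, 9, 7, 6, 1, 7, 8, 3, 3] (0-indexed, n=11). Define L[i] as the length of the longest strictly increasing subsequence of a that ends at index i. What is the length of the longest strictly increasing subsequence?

   i    0    1    2    3    4    5    6    7    8    9   10
a[i]    3    5    2    9    7    6    1    7    8    3    3
L[i]    1    2    1    3    3    3    1    4    5    2    2

5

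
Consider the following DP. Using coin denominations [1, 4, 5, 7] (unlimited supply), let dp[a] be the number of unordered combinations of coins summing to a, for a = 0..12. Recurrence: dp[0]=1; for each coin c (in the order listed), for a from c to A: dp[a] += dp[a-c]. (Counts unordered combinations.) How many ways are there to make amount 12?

10

after  coin     0     1     2     3     4     5     6     7     8     9    10    11    12
          1     1     1     1     1     1     1     1     1     1     1     1     1     1
          4     1     1     1     1     2     2     2     2     3     3     3     3     4
          5     1     1     1     1     2     3     3     3     4     5     6     6     7
          7     1     1     1     1     2     3     3     4     5     6     7     8    10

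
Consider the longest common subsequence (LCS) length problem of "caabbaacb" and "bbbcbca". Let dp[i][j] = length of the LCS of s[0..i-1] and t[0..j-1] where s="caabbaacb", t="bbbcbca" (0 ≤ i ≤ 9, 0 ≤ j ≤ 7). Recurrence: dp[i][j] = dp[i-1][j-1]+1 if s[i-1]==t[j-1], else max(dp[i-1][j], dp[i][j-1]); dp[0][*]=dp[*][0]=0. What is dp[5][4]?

2

   ''  b  b  b  c  b  c  a
''  0  0  0  0  0  0  0  0
 c  0  0  0  0  1  1  1  1
 a  0  0  0  0  1  1  1  2
 a  0  0  0  0  1  1  1  2
 b  0  1  1  1  1  2  2  2
 b  0  1  2  2  2  2  2  2
 a  0  1  2  2  2  2  2  3
 a  0  1  2  2  2  2  2  3
 c  0  1  2  2  3  3  3  3
 b  0  1  2  3  3  4  4  4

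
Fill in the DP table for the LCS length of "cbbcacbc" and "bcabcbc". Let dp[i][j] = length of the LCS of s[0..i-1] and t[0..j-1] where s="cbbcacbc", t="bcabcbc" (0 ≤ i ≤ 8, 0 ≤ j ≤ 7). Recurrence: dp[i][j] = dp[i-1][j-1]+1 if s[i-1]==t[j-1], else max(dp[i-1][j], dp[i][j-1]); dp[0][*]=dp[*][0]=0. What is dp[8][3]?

3

   ''  b  c  a  b  c  b  c
''  0  0  0  0  0  0  0  0
 c  0  0  1  1  1  1  1  1
 b  0  1  1  1  2  2  2  2
 b  0  1  1  1  2  2  3  3
 c  0  1  2  2  2  3  3  4
 a  0  1  2  3  3  3  3  4
 c  0  1  2  3  3  4  4  4
 b  0  1  2  3  4  4  5  5
 c  0  1  2  3  4  5  5  6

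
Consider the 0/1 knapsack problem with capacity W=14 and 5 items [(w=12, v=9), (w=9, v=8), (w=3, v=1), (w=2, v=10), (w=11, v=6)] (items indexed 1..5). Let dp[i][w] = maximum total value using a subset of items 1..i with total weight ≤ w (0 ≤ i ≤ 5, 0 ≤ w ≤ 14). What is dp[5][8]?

i\w   0   1   2   3   4   5   6   7   8   9  10  11  12  13  14
  0   0   0   0   0   0   0   0   0   0   0   0   0   0   0   0
  1   0   0   0   0   0   0   0   0   0   0   0   0   9   9   9
  2   0   0   0   0   0   0   0   0   0   8   8   8   9   9   9
  3   0   0   0   1   1   1   1   1   1   8   8   8   9   9   9
  4   0   0  10  10  10  11  11  11  11  11  11  18  18  18  19
  5   0   0  10  10  10  11  11  11  11  11  11  18  18  18  19

11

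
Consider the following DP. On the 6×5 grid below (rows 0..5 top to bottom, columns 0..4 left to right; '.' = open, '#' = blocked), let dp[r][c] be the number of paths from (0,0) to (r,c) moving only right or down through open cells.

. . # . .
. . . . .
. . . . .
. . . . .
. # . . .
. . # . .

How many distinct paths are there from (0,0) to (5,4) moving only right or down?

75

r\c   0   1   2   3   4
  0   1   1   0   0   0
  1   1   2   2   2   2
  2   1   3   5   7   9
  3   1   4   9  16  25
  4   1   0   9  25  50
  5   1   1   0  25  75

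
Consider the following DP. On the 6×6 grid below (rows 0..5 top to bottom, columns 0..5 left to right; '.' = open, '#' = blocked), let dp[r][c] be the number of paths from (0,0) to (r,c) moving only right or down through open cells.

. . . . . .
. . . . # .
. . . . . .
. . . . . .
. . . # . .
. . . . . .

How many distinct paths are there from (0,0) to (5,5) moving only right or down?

r\c   0   1   2   3   4   5
  0   1   1   1   1   1   1
  1   1   2   3   4   0   1
  2   1   3   6  10  10  11
  3   1   4  10  20  30  41
  4   1   5  15   0  30  71
  5   1   6  21  21  51 122

122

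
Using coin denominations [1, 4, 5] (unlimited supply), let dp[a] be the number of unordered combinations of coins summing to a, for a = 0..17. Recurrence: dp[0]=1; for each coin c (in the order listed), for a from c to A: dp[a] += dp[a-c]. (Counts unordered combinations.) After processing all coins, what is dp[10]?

after  coin     0     1     2     3     4     5     6     7     8     9    10    11    12    13    14    15    16    17
          1     1     1     1     1     1     1     1     1     1     1     1     1     1     1     1     1     1     1
          4     1     1     1     1     2     2     2     2     3     3     3     3     4     4     4     4     5     5
          5     1     1     1     1     2     3     3     3     4     5     6     6     7     8     9    10    11    12

6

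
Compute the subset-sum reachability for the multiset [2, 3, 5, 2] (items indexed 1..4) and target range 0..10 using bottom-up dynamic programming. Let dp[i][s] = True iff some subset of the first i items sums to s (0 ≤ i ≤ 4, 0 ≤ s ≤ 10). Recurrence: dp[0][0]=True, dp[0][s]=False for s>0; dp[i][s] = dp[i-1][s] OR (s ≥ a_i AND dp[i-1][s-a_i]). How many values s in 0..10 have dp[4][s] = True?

9

i\s   0   1   2   3   4   5   6   7   8   9  10
  0   T   F   F   F   F   F   F   F   F   F   F
  1   T   F   T   F   F   F   F   F   F   F   F
  2   T   F   T   T   F   T   F   F   F   F   F
  3   T   F   T   T   F   T   F   T   T   F   T
  4   T   F   T   T   T   T   F   T   T   T   T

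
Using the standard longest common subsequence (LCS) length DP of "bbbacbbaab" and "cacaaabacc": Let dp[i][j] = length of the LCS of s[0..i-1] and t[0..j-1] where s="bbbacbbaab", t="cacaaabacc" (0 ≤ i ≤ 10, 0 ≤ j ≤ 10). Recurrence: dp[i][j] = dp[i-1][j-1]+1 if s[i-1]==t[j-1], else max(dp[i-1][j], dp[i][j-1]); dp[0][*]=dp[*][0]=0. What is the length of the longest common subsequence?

5

   ''  c  a  c  a  a  a  b  a  c  c
''  0  0  0  0  0  0  0  0  0  0  0
 b  0  0  0  0  0  0  0  1  1  1  1
 b  0  0  0  0  0  0  0  1  1  1  1
 b  0  0  0  0  0  0  0  1  1  1  1
 a  0  0  1  1  1  1  1  1  2  2  2
 c  0  1  1  2  2  2  2  2  2  3  3
 b  0  1  1  2  2  2  2  3  3  3  3
 b  0  1  1  2  2  2  2  3  3  3  3
 a  0  1  2  2  3  3  3  3  4  4  4
 a  0  1  2  2  3  4  4  4  4  4  4
 b  0  1  2  2  3  4  4  5  5  5  5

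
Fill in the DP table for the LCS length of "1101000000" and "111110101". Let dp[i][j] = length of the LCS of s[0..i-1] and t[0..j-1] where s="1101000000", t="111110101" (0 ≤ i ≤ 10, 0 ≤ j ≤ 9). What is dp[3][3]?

2

   ''  1  1  1  1  1  0  1  0  1
''  0  0  0  0  0  0  0  0  0  0
 1  0  1  1  1  1  1  1  1  1  1
 1  0  1  2  2  2  2  2  2  2  2
 0  0  1  2  2  2  2  3  3  3  3
 1  0  1  2  3  3  3  3  4  4  4
 0  0  1  2  3  3  3  4  4  5  5
 0  0  1  2  3  3  3  4  4  5  5
 0  0  1  2  3  3  3  4  4  5  5
 0  0  1  2  3  3  3  4  4  5  5
 0  0  1  2  3  3  3  4  4  5  5
 0  0  1  2  3  3  3  4  4  5  5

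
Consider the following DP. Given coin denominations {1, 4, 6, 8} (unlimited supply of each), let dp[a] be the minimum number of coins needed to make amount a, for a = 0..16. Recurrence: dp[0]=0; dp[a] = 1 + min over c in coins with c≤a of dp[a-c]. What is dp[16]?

2

 a  0  1  2  3  4  5  6  7  8  9 10 11 12 13 14 15 16
dp  0  1  2  3  1  2  1  2  1  2  2  3  2  3  2  3  2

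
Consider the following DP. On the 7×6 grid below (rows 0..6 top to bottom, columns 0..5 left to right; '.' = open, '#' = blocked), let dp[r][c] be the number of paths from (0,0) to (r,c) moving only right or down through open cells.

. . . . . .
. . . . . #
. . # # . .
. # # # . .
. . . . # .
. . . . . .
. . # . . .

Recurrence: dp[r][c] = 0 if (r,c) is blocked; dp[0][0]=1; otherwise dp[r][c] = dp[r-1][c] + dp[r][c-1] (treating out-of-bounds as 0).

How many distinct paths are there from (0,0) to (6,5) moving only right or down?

r\c   0   1   2   3   4   5
  0   1   1   1   1   1   1
  1   1   2   3   4   5   0
  2   1   3   0   0   5   5
  3   1   0   0   0   5  10
  4   1   1   1   1   0  10
  5   1   2   3   4   4  14
  6   1   3   0   4   8  22

22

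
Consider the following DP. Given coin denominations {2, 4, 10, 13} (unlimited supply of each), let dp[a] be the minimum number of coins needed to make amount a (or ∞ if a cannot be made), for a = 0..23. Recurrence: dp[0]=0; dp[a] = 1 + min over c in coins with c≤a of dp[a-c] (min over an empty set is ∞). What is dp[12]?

 a  0  1  2  3  4  5  6  7  8  9 10 11 12 13 14 15 16 17 18 19 20 21 22 23
dp  0  -  1  -  1  -  2  -  2  -  1  -  2  1  2  2  3  2  3  3  2  3  3  2
(- denotes ∞ / unreachable)

2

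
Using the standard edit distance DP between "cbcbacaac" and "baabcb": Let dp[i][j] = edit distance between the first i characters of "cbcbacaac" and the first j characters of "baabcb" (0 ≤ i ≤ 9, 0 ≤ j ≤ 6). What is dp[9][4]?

   ''  b  a  a  b  c  b
''  0  1  2  3  4  5  6
 c  1  1  2  3  4  4  5
 b  2  1  2  3  3  4  4
 c  3  2  2  3  4  3  4
 b  4  3  3  3  3  4  3
 a  5  4  3  3  4  4  4
 c  6  5  4  4  4  4  5
 a  7  6  5  4  5  5  5
 a  8  7  6  5  5  6  6
 c  9  8  7  6  6  5  6

6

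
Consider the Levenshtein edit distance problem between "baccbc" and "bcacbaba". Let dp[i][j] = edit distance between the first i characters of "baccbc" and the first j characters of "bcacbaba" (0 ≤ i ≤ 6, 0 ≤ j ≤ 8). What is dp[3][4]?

   ''  b  c  a  c  b  a  b  a
''  0  1  2  3  4  5  6  7  8
 b  1  0  1  2  3  4  5  6  7
 a  2  1  1  1  2  3  4  5  6
 c  3  2  1  2  1  2  3  4  5
 c  4  3  2  2  2  2  3  4  5
 b  5  4  3  3  3  2  3  3  4
 c  6  5  4  4  3  3  3  4  4

1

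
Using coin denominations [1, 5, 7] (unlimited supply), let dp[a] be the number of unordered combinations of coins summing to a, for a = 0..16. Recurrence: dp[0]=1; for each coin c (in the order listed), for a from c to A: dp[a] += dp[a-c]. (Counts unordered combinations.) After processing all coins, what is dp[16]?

7

after  coin     0     1     2     3     4     5     6     7     8     9    10    11    12    13    14    15    16
          1     1     1     1     1     1     1     1     1     1     1     1     1     1     1     1     1     1
          5     1     1     1     1     1     2     2     2     2     2     3     3     3     3     3     4     4
          7     1     1     1     1     1     2     2     3     3     3     4     4     5     5     6     7     7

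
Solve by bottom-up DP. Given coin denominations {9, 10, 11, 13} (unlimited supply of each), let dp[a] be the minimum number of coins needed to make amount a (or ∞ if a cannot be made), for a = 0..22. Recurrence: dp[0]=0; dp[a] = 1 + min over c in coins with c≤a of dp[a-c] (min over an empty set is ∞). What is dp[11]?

1

 a  0  1  2  3  4  5  6  7  8  9 10 11 12 13 14 15 16 17 18 19 20 21 22
dp  0  -  -  -  -  -  -  -  -  1  1  1  -  1  -  -  -  -  2  2  2  2  2
(- denotes ∞ / unreachable)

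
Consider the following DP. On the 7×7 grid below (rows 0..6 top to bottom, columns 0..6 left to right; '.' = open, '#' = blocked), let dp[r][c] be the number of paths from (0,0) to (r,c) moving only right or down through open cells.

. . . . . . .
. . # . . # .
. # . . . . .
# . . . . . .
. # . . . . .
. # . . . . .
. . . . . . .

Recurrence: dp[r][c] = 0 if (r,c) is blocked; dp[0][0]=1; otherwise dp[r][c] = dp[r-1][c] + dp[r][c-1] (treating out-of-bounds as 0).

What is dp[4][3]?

r\c   0   1   2   3   4   5   6
  0   1   1   1   1   1   1   1
  1   1   2   0   1   2   0   1
  2   1   0   0   1   3   3   4
  3   0   0   0   1   4   7  11
  4   0   0   0   1   5  12  23
  5   0   0   0   1   6  18  41
  6   0   0   0   1   7  25  66

1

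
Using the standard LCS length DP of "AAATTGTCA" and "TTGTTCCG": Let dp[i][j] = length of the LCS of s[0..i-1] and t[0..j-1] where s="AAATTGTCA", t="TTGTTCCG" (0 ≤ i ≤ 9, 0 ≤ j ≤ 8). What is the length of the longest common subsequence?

   ''  T  T  G  T  T  C  C  G
''  0  0  0  0  0  0  0  0  0
 A  0  0  0  0  0  0  0  0  0
 A  0  0  0  0  0  0  0  0  0
 A  0  0  0  0  0  0  0  0  0
 T  0  1  1  1  1  1  1  1  1
 T  0  1  2  2  2  2  2  2  2
 G  0  1  2  3  3  3  3  3  3
 T  0  1  2  3  4  4  4  4  4
 C  0  1  2  3  4  4  5  5  5
 A  0  1  2  3  4  4  5  5  5

5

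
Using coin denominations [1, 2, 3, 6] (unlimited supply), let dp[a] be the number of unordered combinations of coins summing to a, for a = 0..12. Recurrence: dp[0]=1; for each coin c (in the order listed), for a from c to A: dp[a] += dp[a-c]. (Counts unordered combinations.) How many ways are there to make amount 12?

after  coin     0     1     2     3     4     5     6     7     8     9    10    11    12
          1     1     1     1     1     1     1     1     1     1     1     1     1     1
          2     1     1     2     2     3     3     4     4     5     5     6     6     7
          3     1     1     2     3     4     5     7     8    10    12    14    16    19
          6     1     1     2     3     4     5     8     9    12    15    18    21    27

27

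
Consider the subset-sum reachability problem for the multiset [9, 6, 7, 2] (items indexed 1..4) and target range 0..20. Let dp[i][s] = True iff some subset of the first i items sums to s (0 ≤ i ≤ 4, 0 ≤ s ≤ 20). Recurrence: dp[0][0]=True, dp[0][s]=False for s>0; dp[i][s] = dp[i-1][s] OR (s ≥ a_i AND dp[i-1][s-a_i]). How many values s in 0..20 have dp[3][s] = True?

i\s   0   1   2   3   4   5   6   7   8   9  10  11  12  13  14  15  16  17  18  19  20
  0   T   F   F   F   F   F   F   F   F   F   F   F   F   F   F   F   F   F   F   F   F
  1   T   F   F   F   F   F   F   F   F   T   F   F   F   F   F   F   F   F   F   F   F
  2   T   F   F   F   F   F   T   F   F   T   F   F   F   F   F   T   F   F   F   F   F
  3   T   F   F   F   F   F   T   T   F   T   F   F   F   T   F   T   T   F   F   F   F
  4   T   F   T   F   F   F   T   T   T   T   F   T   F   T   F   T   T   T   T   F   F

7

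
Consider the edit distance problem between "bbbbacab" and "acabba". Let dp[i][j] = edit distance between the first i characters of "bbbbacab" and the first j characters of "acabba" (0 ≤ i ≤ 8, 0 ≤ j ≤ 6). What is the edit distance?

   ''  a  c  a  b  b  a
''  0  1  2  3  4  5  6
 b  1  1  2  3  3  4  5
 b  2  2  2  3  3  3  4
 b  3  3  3  3  3  3  4
 b  4  4  4  4  3  3  4
 a  5  4  5  4  4  4  3
 c  6  5  4  5  5  5  4
 a  7  6  5  4  5  6  5
 b  8  7  6  5  4  5  6

6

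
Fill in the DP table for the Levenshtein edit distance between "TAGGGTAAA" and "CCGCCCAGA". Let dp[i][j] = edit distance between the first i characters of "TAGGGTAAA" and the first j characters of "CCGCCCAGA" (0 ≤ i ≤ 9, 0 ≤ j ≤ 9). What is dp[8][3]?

   ''  C  C  G  C  C  C  A  G  A
''  0  1  2  3  4  5  6  7  8  9
 T  1  1  2  3  4  5  6  7  8  9
 A  2  2  2  3  4  5  6  6  7  8
 G  3  3  3  2  3  4  5  6  6  7
 G  4  4  4  3  3  4  5  6  6  7
 G  5  5  5  4  4  4  5  6  6  7
 T  6  6  6  5  5  5  5  6  7  7
 A  7  7  7  6  6  6  6  5  6  7
 A  8  8  8  7  7  7  7  6  6  6
 A  9  9  9  8  8  8  8  7  7  6

7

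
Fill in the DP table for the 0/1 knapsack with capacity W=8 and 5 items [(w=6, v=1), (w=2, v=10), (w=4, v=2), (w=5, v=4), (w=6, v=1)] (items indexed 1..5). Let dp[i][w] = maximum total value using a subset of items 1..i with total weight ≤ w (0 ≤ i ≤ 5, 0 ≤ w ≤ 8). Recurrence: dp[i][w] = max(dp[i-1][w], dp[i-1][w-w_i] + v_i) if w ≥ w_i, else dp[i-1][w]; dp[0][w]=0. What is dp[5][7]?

i\w   0   1   2   3   4   5   6   7   8
  0   0   0   0   0   0   0   0   0   0
  1   0   0   0   0   0   0   1   1   1
  2   0   0  10  10  10  10  10  10  11
  3   0   0  10  10  10  10  12  12  12
  4   0   0  10  10  10  10  12  14  14
  5   0   0  10  10  10  10  12  14  14

14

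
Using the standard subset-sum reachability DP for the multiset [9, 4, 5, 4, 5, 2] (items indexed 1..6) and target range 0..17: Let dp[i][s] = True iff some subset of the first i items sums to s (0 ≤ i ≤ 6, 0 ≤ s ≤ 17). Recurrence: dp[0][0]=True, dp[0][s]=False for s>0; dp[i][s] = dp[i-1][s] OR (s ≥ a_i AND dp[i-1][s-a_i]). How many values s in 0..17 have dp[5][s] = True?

9

i\s   0   1   2   3   4   5   6   7   8   9  10  11  12  13  14  15  16  17
  0   T   F   F   F   F   F   F   F   F   F   F   F   F   F   F   F   F   F
  1   T   F   F   F   F   F   F   F   F   T   F   F   F   F   F   F   F   F
  2   T   F   F   F   T   F   F   F   F   T   F   F   F   T   F   F   F   F
  3   T   F   F   F   T   T   F   F   F   T   F   F   F   T   T   F   F   F
  4   T   F   F   F   T   T   F   F   T   T   F   F   F   T   T   F   F   T
  5   T   F   F   F   T   T   F   F   T   T   T   F   F   T   T   F   F   T
  6   T   F   T   F   T   T   T   T   T   T   T   T   T   T   T   T   T   T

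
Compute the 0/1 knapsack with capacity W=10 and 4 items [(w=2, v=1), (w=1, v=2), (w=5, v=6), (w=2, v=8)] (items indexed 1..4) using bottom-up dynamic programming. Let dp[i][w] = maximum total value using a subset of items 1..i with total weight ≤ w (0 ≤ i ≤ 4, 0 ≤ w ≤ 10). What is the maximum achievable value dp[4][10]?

i\w   0   1   2   3   4   5   6   7   8   9  10
  0   0   0   0   0   0   0   0   0   0   0   0
  1   0   0   1   1   1   1   1   1   1   1   1
  2   0   2   2   3   3   3   3   3   3   3   3
  3   0   2   2   3   3   6   8   8   9   9   9
  4   0   2   8  10  10  11  11  14  16  16  17

17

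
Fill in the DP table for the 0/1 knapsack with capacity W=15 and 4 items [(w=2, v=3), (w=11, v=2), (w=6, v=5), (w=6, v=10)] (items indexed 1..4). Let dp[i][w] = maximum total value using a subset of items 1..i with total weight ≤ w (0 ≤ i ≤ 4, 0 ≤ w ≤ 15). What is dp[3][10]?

i\w   0   1   2   3   4   5   6   7   8   9  10  11  12  13  14  15
  0   0   0   0   0   0   0   0   0   0   0   0   0   0   0   0   0
  1   0   0   3   3   3   3   3   3   3   3   3   3   3   3   3   3
  2   0   0   3   3   3   3   3   3   3   3   3   3   3   5   5   5
  3   0   0   3   3   3   3   5   5   8   8   8   8   8   8   8   8
  4   0   0   3   3   3   3  10  10  13  13  13  13  15  15  18  18

8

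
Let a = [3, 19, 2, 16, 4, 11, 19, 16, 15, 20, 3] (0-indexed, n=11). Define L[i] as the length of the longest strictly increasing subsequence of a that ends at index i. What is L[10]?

2

   i    0    1    2    3    4    5    6    7    8    9   10
a[i]    3   19    2   16    4   11   19   16   15   20    3
L[i]    1    2    1    2    2    3    4    4    4    5    2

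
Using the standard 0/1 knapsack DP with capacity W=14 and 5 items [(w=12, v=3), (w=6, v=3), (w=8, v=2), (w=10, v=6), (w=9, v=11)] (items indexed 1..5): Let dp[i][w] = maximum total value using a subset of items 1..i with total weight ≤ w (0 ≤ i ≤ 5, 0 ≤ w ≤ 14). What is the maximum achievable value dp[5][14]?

11

i\w   0   1   2   3   4   5   6   7   8   9  10  11  12  13  14
  0   0   0   0   0   0   0   0   0   0   0   0   0   0   0   0
  1   0   0   0   0   0   0   0   0   0   0   0   0   3   3   3
  2   0   0   0   0   0   0   3   3   3   3   3   3   3   3   3
  3   0   0   0   0   0   0   3   3   3   3   3   3   3   3   5
  4   0   0   0   0   0   0   3   3   3   3   6   6   6   6   6
  5   0   0   0   0   0   0   3   3   3  11  11  11  11  11  11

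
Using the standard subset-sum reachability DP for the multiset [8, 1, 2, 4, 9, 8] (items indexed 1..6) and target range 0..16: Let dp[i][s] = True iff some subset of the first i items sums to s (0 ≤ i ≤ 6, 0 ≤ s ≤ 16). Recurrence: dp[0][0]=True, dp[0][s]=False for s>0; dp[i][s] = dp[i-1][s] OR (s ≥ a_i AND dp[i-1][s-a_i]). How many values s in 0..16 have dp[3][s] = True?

i\s   0   1   2   3   4   5   6   7   8   9  10  11  12  13  14  15  16
  0   T   F   F   F   F   F   F   F   F   F   F   F   F   F   F   F   F
  1   T   F   F   F   F   F   F   F   T   F   F   F   F   F   F   F   F
  2   T   T   F   F   F   F   F   F   T   T   F   F   F   F   F   F   F
  3   T   T   T   T   F   F   F   F   T   T   T   T   F   F   F   F   F
  4   T   T   T   T   T   T   T   T   T   T   T   T   T   T   T   T   F
  5   T   T   T   T   T   T   T   T   T   T   T   T   T   T   T   T   T
  6   T   T   T   T   T   T   T   T   T   T   T   T   T   T   T   T   T

8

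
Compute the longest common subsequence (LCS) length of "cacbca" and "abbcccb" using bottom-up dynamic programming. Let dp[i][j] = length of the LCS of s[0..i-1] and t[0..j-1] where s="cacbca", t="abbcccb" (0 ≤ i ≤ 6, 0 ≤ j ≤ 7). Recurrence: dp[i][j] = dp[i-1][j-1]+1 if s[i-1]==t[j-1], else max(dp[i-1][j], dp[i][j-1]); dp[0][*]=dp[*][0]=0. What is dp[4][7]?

3

   ''  a  b  b  c  c  c  b
''  0  0  0  0  0  0  0  0
 c  0  0  0  0  1  1  1  1
 a  0  1  1  1  1  1  1  1
 c  0  1  1  1  2  2  2  2
 b  0  1  2  2  2  2  2  3
 c  0  1  2  2  3  3  3  3
 a  0  1  2  2  3  3  3  3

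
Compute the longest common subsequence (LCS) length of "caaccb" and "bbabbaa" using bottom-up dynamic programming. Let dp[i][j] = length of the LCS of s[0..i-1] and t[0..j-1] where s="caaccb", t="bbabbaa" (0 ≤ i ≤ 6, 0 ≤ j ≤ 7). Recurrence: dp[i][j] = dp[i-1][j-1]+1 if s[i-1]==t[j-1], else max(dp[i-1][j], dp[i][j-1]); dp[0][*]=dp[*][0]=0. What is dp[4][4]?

1

   ''  b  b  a  b  b  a  a
''  0  0  0  0  0  0  0  0
 c  0  0  0  0  0  0  0  0
 a  0  0  0  1  1  1  1  1
 a  0  0  0  1  1  1  2  2
 c  0  0  0  1  1  1  2  2
 c  0  0  0  1  1  1  2  2
 b  0  1  1  1  2  2  2  2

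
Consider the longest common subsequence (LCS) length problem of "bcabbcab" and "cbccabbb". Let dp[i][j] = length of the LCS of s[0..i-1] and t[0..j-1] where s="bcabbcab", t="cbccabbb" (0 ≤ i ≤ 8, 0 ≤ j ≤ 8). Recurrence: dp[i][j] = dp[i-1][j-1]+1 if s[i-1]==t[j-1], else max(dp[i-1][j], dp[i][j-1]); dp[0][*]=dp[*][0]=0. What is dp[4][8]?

   ''  c  b  c  c  a  b  b  b
''  0  0  0  0  0  0  0  0  0
 b  0  0  1  1  1  1  1  1  1
 c  0  1  1  2  2  2  2  2  2
 a  0  1  1  2  2  3  3  3  3
 b  0  1  2  2  2  3  4  4  4
 b  0  1  2  2  2  3  4  5  5
 c  0  1  2  3  3  3  4  5  5
 a  0  1  2  3  3  4  4  5  5
 b  0  1  2  3  3  4  5  5  6

4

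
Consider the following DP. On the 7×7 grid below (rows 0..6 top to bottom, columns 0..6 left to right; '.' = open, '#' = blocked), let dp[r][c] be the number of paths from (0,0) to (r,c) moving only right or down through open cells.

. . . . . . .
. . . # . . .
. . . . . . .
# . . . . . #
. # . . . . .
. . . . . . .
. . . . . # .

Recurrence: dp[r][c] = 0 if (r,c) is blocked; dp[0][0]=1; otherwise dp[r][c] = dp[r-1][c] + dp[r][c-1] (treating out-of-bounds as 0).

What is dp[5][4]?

79

r\c   0   1   2   3   4   5   6
  0   1   1   1   1   1   1   1
  1   1   2   3   0   1   2   3
  2   1   3   6   6   7   9  12
  3   0   3   9  15  22  31   0
  4   0   0   9  24  46  77  77
  5   0   0   9  33  79 156 233
  6   0   0   9  42 121   0 233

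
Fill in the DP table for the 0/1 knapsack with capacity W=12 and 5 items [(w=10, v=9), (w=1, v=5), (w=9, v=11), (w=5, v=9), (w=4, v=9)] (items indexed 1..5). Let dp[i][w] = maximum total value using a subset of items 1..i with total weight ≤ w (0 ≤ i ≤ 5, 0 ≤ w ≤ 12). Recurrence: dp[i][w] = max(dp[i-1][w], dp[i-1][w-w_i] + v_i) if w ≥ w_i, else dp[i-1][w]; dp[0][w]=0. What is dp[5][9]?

18

i\w   0   1   2   3   4   5   6   7   8   9  10  11  12
  0   0   0   0   0   0   0   0   0   0   0   0   0   0
  1   0   0   0   0   0   0   0   0   0   0   9   9   9
  2   0   5   5   5   5   5   5   5   5   5   9  14  14
  3   0   5   5   5   5   5   5   5   5  11  16  16  16
  4   0   5   5   5   5   9  14  14  14  14  16  16  16
  5   0   5   5   5   9  14  14  14  14  18  23  23  23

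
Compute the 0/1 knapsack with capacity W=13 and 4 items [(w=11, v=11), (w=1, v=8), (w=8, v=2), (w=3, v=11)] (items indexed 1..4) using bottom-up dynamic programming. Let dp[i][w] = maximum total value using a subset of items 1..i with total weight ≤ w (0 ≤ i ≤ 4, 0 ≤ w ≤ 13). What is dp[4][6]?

19

i\w   0   1   2   3   4   5   6   7   8   9  10  11  12  13
  0   0   0   0   0   0   0   0   0   0   0   0   0   0   0
  1   0   0   0   0   0   0   0   0   0   0   0  11  11  11
  2   0   8   8   8   8   8   8   8   8   8   8  11  19  19
  3   0   8   8   8   8   8   8   8   8  10  10  11  19  19
  4   0   8   8  11  19  19  19  19  19  19  19  19  21  21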